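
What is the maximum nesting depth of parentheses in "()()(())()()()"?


Input: "()()(())()()()"
Tracking depth:
  Position 0 '(': depth becomes 1
  Position 1 ')': depth becomes 0
  Position 2 '(': depth becomes 1
  Position 3 ')': depth becomes 0
  Position 4 '(': depth becomes 1
  Position 5 '(': depth becomes 2
  Position 6 ')': depth becomes 1
  Position 7 ')': depth becomes 0
  Position 8 '(': depth becomes 1
  Position 9 ')': depth becomes 0
  Position 10 '(': depth becomes 1
  Position 11 ')': depth becomes 0
  Position 12 '(': depth becomes 1
  Position 13 ')': depth becomes 0
Maximum depth reached: 2

2


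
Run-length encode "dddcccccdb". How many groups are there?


Input: dddcccccdb
Scanning for consecutive runs:
  Group 1: 'd' x 3 (positions 0-2)
  Group 2: 'c' x 5 (positions 3-7)
  Group 3: 'd' x 1 (positions 8-8)
  Group 4: 'b' x 1 (positions 9-9)
Total groups: 4

4


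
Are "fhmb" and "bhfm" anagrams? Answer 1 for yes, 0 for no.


Strings: "fhmb", "bhfm"
Sorted first:  bfhm
Sorted second: bfhm
Sorted forms match => anagrams

1


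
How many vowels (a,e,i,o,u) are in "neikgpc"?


Input: neikgpc
Checking each character:
  'n' at position 0: consonant
  'e' at position 1: vowel (running total: 1)
  'i' at position 2: vowel (running total: 2)
  'k' at position 3: consonant
  'g' at position 4: consonant
  'p' at position 5: consonant
  'c' at position 6: consonant
Total vowels: 2

2


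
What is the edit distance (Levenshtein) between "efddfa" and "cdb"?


Computing edit distance: "efddfa" -> "cdb"
DP table:
           c    d    b
      0    1    2    3
  e   1    1    2    3
  f   2    2    2    3
  d   3    3    2    3
  d   4    4    3    3
  f   5    5    4    4
  a   6    6    5    5
Edit distance = dp[6][3] = 5

5


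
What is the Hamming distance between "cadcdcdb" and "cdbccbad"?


Comparing "cadcdcdb" and "cdbccbad" position by position:
  Position 0: 'c' vs 'c' => same
  Position 1: 'a' vs 'd' => differ
  Position 2: 'd' vs 'b' => differ
  Position 3: 'c' vs 'c' => same
  Position 4: 'd' vs 'c' => differ
  Position 5: 'c' vs 'b' => differ
  Position 6: 'd' vs 'a' => differ
  Position 7: 'b' vs 'd' => differ
Total differences (Hamming distance): 6

6


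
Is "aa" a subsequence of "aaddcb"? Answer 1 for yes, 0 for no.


Check if "aa" is a subsequence of "aaddcb"
Greedy scan:
  Position 0 ('a'): matches sub[0] = 'a'
  Position 1 ('a'): matches sub[1] = 'a'
  Position 2 ('d'): no match needed
  Position 3 ('d'): no match needed
  Position 4 ('c'): no match needed
  Position 5 ('b'): no match needed
All 2 characters matched => is a subsequence

1


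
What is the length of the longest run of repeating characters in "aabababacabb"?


Input: "aabababacabb"
Scanning for longest run:
  Position 1 ('a'): continues run of 'a', length=2
  Position 2 ('b'): new char, reset run to 1
  Position 3 ('a'): new char, reset run to 1
  Position 4 ('b'): new char, reset run to 1
  Position 5 ('a'): new char, reset run to 1
  Position 6 ('b'): new char, reset run to 1
  Position 7 ('a'): new char, reset run to 1
  Position 8 ('c'): new char, reset run to 1
  Position 9 ('a'): new char, reset run to 1
  Position 10 ('b'): new char, reset run to 1
  Position 11 ('b'): continues run of 'b', length=2
Longest run: 'a' with length 2

2


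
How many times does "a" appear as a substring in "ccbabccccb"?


Searching for "a" in "ccbabccccb"
Scanning each position:
  Position 0: "c" => no
  Position 1: "c" => no
  Position 2: "b" => no
  Position 3: "a" => MATCH
  Position 4: "b" => no
  Position 5: "c" => no
  Position 6: "c" => no
  Position 7: "c" => no
  Position 8: "c" => no
  Position 9: "b" => no
Total occurrences: 1

1


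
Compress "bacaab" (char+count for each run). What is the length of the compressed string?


Input: bacaab
Runs:
  'b' x 1 => "b1"
  'a' x 1 => "a1"
  'c' x 1 => "c1"
  'a' x 2 => "a2"
  'b' x 1 => "b1"
Compressed: "b1a1c1a2b1"
Compressed length: 10

10


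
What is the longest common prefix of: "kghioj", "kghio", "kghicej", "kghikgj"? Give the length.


Words: kghioj, kghio, kghicej, kghikgj
  Position 0: all 'k' => match
  Position 1: all 'g' => match
  Position 2: all 'h' => match
  Position 3: all 'i' => match
  Position 4: ('o', 'o', 'c', 'k') => mismatch, stop
LCP = "kghi" (length 4)

4


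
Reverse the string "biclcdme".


Input: biclcdme
Reading characters right to left:
  Position 7: 'e'
  Position 6: 'm'
  Position 5: 'd'
  Position 4: 'c'
  Position 3: 'l'
  Position 2: 'c'
  Position 1: 'i'
  Position 0: 'b'
Reversed: emdclcib

emdclcib


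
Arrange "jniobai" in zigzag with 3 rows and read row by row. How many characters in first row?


Zigzag "jniobai" into 3 rows:
Placing characters:
  'j' => row 0
  'n' => row 1
  'i' => row 2
  'o' => row 1
  'b' => row 0
  'a' => row 1
  'i' => row 2
Rows:
  Row 0: "jb"
  Row 1: "noa"
  Row 2: "ii"
First row length: 2

2


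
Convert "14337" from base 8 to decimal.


Input: "14337" in base 8
Positional expansion:
  Digit '1' (value 1) x 8^4 = 4096
  Digit '4' (value 4) x 8^3 = 2048
  Digit '3' (value 3) x 8^2 = 192
  Digit '3' (value 3) x 8^1 = 24
  Digit '7' (value 7) x 8^0 = 7
Sum = 6367

6367


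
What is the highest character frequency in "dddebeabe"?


Input: dddebeabe
Character counts:
  'a': 1
  'b': 2
  'd': 3
  'e': 3
Maximum frequency: 3

3


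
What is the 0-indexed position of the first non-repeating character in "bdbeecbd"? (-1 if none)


Input: bdbeecbd
Character frequencies:
  'b': 3
  'c': 1
  'd': 2
  'e': 2
Scanning left to right for freq == 1:
  Position 0 ('b'): freq=3, skip
  Position 1 ('d'): freq=2, skip
  Position 2 ('b'): freq=3, skip
  Position 3 ('e'): freq=2, skip
  Position 4 ('e'): freq=2, skip
  Position 5 ('c'): unique! => answer = 5

5


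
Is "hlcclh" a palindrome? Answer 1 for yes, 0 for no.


Input: hlcclh
Reversed: hlcclh
  Compare pos 0 ('h') with pos 5 ('h'): match
  Compare pos 1 ('l') with pos 4 ('l'): match
  Compare pos 2 ('c') with pos 3 ('c'): match
Result: palindrome

1


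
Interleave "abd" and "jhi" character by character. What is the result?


Interleaving "abd" and "jhi":
  Position 0: 'a' from first, 'j' from second => "aj"
  Position 1: 'b' from first, 'h' from second => "bh"
  Position 2: 'd' from first, 'i' from second => "di"
Result: ajbhdi

ajbhdi


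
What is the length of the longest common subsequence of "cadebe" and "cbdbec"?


LCS of "cadebe" and "cbdbec"
DP table:
           c    b    d    b    e    c
      0    0    0    0    0    0    0
  c   0    1    1    1    1    1    1
  a   0    1    1    1    1    1    1
  d   0    1    1    2    2    2    2
  e   0    1    1    2    2    3    3
  b   0    1    2    2    3    3    3
  e   0    1    2    2    3    4    4
LCS length = dp[6][6] = 4

4


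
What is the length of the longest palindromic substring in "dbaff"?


Input: "dbaff"
Checking substrings for palindromes:
  [3:5] "ff" (len 2) => palindrome
Longest palindromic substring: "ff" with length 2

2


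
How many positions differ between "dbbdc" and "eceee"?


Comparing "dbbdc" and "eceee" position by position:
  Position 0: 'd' vs 'e' => DIFFER
  Position 1: 'b' vs 'c' => DIFFER
  Position 2: 'b' vs 'e' => DIFFER
  Position 3: 'd' vs 'e' => DIFFER
  Position 4: 'c' vs 'e' => DIFFER
Positions that differ: 5

5


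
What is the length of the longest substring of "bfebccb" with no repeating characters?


Input: "bfebccb"
Sliding window (track last position of each char):
  Position 0 ('b'): window [0,0] length 1 -- new best
  Position 1 ('f'): window [0,1] length 2 -- new best
  Position 2 ('e'): window [0,2] length 3 -- new best
  Position 3 ('b'): repeat (last at 0), move window start to 1
  Position 3 ('b'): window [1,3] length 3
  Position 4 ('c'): window [1,4] length 4 -- new best
  Position 5 ('c'): repeat (last at 4), move window start to 5
  Position 5 ('c'): window [5,5] length 1
  Position 6 ('b'): window [5,6] length 2
Longest substring with no repeats: "febc" with length 4

4


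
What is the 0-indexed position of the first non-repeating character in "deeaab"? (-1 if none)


Input: deeaab
Character frequencies:
  'a': 2
  'b': 1
  'd': 1
  'e': 2
Scanning left to right for freq == 1:
  Position 0 ('d'): unique! => answer = 0

0


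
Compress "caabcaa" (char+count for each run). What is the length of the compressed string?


Input: caabcaa
Runs:
  'c' x 1 => "c1"
  'a' x 2 => "a2"
  'b' x 1 => "b1"
  'c' x 1 => "c1"
  'a' x 2 => "a2"
Compressed: "c1a2b1c1a2"
Compressed length: 10

10


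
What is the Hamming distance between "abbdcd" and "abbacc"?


Comparing "abbdcd" and "abbacc" position by position:
  Position 0: 'a' vs 'a' => same
  Position 1: 'b' vs 'b' => same
  Position 2: 'b' vs 'b' => same
  Position 3: 'd' vs 'a' => differ
  Position 4: 'c' vs 'c' => same
  Position 5: 'd' vs 'c' => differ
Total differences (Hamming distance): 2

2


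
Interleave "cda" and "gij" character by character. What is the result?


Interleaving "cda" and "gij":
  Position 0: 'c' from first, 'g' from second => "cg"
  Position 1: 'd' from first, 'i' from second => "di"
  Position 2: 'a' from first, 'j' from second => "aj"
Result: cgdiaj

cgdiaj


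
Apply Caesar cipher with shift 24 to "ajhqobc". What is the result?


Caesar cipher: shift "ajhqobc" by 24
  'a' (pos 0) + 24 = pos 24 = 'y'
  'j' (pos 9) + 24 = pos 7 = 'h'
  'h' (pos 7) + 24 = pos 5 = 'f'
  'q' (pos 16) + 24 = pos 14 = 'o'
  'o' (pos 14) + 24 = pos 12 = 'm'
  'b' (pos 1) + 24 = pos 25 = 'z'
  'c' (pos 2) + 24 = pos 0 = 'a'
Result: yhfomza

yhfomza


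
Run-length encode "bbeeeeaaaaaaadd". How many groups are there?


Input: bbeeeeaaaaaaadd
Scanning for consecutive runs:
  Group 1: 'b' x 2 (positions 0-1)
  Group 2: 'e' x 4 (positions 2-5)
  Group 3: 'a' x 7 (positions 6-12)
  Group 4: 'd' x 2 (positions 13-14)
Total groups: 4

4


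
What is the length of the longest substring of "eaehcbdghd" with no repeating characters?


Input: "eaehcbdghd"
Sliding window (track last position of each char):
  Position 0 ('e'): window [0,0] length 1 -- new best
  Position 1 ('a'): window [0,1] length 2 -- new best
  Position 2 ('e'): repeat (last at 0), move window start to 1
  Position 2 ('e'): window [1,2] length 2
  Position 3 ('h'): window [1,3] length 3 -- new best
  Position 4 ('c'): window [1,4] length 4 -- new best
  Position 5 ('b'): window [1,5] length 5 -- new best
  Position 6 ('d'): window [1,6] length 6 -- new best
  Position 7 ('g'): window [1,7] length 7 -- new best
  Position 8 ('h'): repeat (last at 3), move window start to 4
  Position 8 ('h'): window [4,8] length 5
  Position 9 ('d'): repeat (last at 6), move window start to 7
  Position 9 ('d'): window [7,9] length 3
Longest substring with no repeats: "aehcbdg" with length 7

7


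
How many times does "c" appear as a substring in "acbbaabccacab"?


Searching for "c" in "acbbaabccacab"
Scanning each position:
  Position 0: "a" => no
  Position 1: "c" => MATCH
  Position 2: "b" => no
  Position 3: "b" => no
  Position 4: "a" => no
  Position 5: "a" => no
  Position 6: "b" => no
  Position 7: "c" => MATCH
  Position 8: "c" => MATCH
  Position 9: "a" => no
  Position 10: "c" => MATCH
  Position 11: "a" => no
  Position 12: "b" => no
Total occurrences: 4

4


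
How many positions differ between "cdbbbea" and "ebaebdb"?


Comparing "cdbbbea" and "ebaebdb" position by position:
  Position 0: 'c' vs 'e' => DIFFER
  Position 1: 'd' vs 'b' => DIFFER
  Position 2: 'b' vs 'a' => DIFFER
  Position 3: 'b' vs 'e' => DIFFER
  Position 4: 'b' vs 'b' => same
  Position 5: 'e' vs 'd' => DIFFER
  Position 6: 'a' vs 'b' => DIFFER
Positions that differ: 6

6


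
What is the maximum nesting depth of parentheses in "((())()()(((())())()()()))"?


Input: "((())()()(((())())()()()))"
Tracking depth:
  Position 0 '(': depth becomes 1
  Position 1 '(': depth becomes 2
  Position 2 '(': depth becomes 3
  Position 3 ')': depth becomes 2
  Position 4 ')': depth becomes 1
  Position 5 '(': depth becomes 2
  Position 6 ')': depth becomes 1
  Position 7 '(': depth becomes 2
  Position 8 ')': depth becomes 1
  Position 9 '(': depth becomes 2
  Position 10 '(': depth becomes 3
  Position 11 '(': depth becomes 4
  Position 12 '(': depth becomes 5
  Position 13 ')': depth becomes 4
  Position 14 ')': depth becomes 3
  Position 15 '(': depth becomes 4
  Position 16 ')': depth becomes 3
  Position 17 ')': depth becomes 2
  Position 18 '(': depth becomes 3
  Position 19 ')': depth becomes 2
  Position 20 '(': depth becomes 3
  Position 21 ')': depth becomes 2
  Position 22 '(': depth becomes 3
  Position 23 ')': depth becomes 2
  Position 24 ')': depth becomes 1
  Position 25 ')': depth becomes 0
Maximum depth reached: 5

5


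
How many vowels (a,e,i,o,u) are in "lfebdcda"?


Input: lfebdcda
Checking each character:
  'l' at position 0: consonant
  'f' at position 1: consonant
  'e' at position 2: vowel (running total: 1)
  'b' at position 3: consonant
  'd' at position 4: consonant
  'c' at position 5: consonant
  'd' at position 6: consonant
  'a' at position 7: vowel (running total: 2)
Total vowels: 2

2


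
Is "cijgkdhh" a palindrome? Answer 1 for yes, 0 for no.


Input: cijgkdhh
Reversed: hhdkgjic
  Compare pos 0 ('c') with pos 7 ('h'): MISMATCH
  Compare pos 1 ('i') with pos 6 ('h'): MISMATCH
  Compare pos 2 ('j') with pos 5 ('d'): MISMATCH
  Compare pos 3 ('g') with pos 4 ('k'): MISMATCH
Result: not a palindrome

0


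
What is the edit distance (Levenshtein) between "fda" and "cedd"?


Computing edit distance: "fda" -> "cedd"
DP table:
           c    e    d    d
      0    1    2    3    4
  f   1    1    2    3    4
  d   2    2    2    2    3
  a   3    3    3    3    3
Edit distance = dp[3][4] = 3

3


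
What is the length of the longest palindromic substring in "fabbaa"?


Input: "fabbaa"
Checking substrings for palindromes:
  [1:5] "abba" (len 4) => palindrome
  [2:4] "bb" (len 2) => palindrome
  [4:6] "aa" (len 2) => palindrome
Longest palindromic substring: "abba" with length 4

4


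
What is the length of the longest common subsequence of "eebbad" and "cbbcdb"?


LCS of "eebbad" and "cbbcdb"
DP table:
           c    b    b    c    d    b
      0    0    0    0    0    0    0
  e   0    0    0    0    0    0    0
  e   0    0    0    0    0    0    0
  b   0    0    1    1    1    1    1
  b   0    0    1    2    2    2    2
  a   0    0    1    2    2    2    2
  d   0    0    1    2    2    3    3
LCS length = dp[6][6] = 3

3


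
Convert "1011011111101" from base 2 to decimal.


Input: "1011011111101" in base 2
Positional expansion:
  Digit '1' (value 1) x 2^12 = 4096
  Digit '0' (value 0) x 2^11 = 0
  Digit '1' (value 1) x 2^10 = 1024
  Digit '1' (value 1) x 2^9 = 512
  Digit '0' (value 0) x 2^8 = 0
  Digit '1' (value 1) x 2^7 = 128
  Digit '1' (value 1) x 2^6 = 64
  Digit '1' (value 1) x 2^5 = 32
  Digit '1' (value 1) x 2^4 = 16
  Digit '1' (value 1) x 2^3 = 8
  Digit '1' (value 1) x 2^2 = 4
  Digit '0' (value 0) x 2^1 = 0
  Digit '1' (value 1) x 2^0 = 1
Sum = 5885

5885


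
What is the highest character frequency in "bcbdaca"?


Input: bcbdaca
Character counts:
  'a': 2
  'b': 2
  'c': 2
  'd': 1
Maximum frequency: 2

2


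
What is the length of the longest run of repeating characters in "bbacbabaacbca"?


Input: "bbacbabaacbca"
Scanning for longest run:
  Position 1 ('b'): continues run of 'b', length=2
  Position 2 ('a'): new char, reset run to 1
  Position 3 ('c'): new char, reset run to 1
  Position 4 ('b'): new char, reset run to 1
  Position 5 ('a'): new char, reset run to 1
  Position 6 ('b'): new char, reset run to 1
  Position 7 ('a'): new char, reset run to 1
  Position 8 ('a'): continues run of 'a', length=2
  Position 9 ('c'): new char, reset run to 1
  Position 10 ('b'): new char, reset run to 1
  Position 11 ('c'): new char, reset run to 1
  Position 12 ('a'): new char, reset run to 1
Longest run: 'b' with length 2

2


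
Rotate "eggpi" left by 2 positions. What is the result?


Input: "eggpi", rotate left by 2
First 2 characters: "eg"
Remaining characters: "gpi"
Concatenate remaining + first: "gpi" + "eg" = "gpieg"

gpieg


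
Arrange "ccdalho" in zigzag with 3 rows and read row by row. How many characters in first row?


Zigzag "ccdalho" into 3 rows:
Placing characters:
  'c' => row 0
  'c' => row 1
  'd' => row 2
  'a' => row 1
  'l' => row 0
  'h' => row 1
  'o' => row 2
Rows:
  Row 0: "cl"
  Row 1: "cah"
  Row 2: "do"
First row length: 2

2


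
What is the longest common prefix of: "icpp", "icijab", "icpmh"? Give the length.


Words: icpp, icijab, icpmh
  Position 0: all 'i' => match
  Position 1: all 'c' => match
  Position 2: ('p', 'i', 'p') => mismatch, stop
LCP = "ic" (length 2)

2


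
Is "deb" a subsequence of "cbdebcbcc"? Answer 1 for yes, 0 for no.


Check if "deb" is a subsequence of "cbdebcbcc"
Greedy scan:
  Position 0 ('c'): no match needed
  Position 1 ('b'): no match needed
  Position 2 ('d'): matches sub[0] = 'd'
  Position 3 ('e'): matches sub[1] = 'e'
  Position 4 ('b'): matches sub[2] = 'b'
  Position 5 ('c'): no match needed
  Position 6 ('b'): no match needed
  Position 7 ('c'): no match needed
  Position 8 ('c'): no match needed
All 3 characters matched => is a subsequence

1


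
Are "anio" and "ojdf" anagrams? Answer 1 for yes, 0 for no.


Strings: "anio", "ojdf"
Sorted first:  aino
Sorted second: dfjo
Differ at position 0: 'a' vs 'd' => not anagrams

0


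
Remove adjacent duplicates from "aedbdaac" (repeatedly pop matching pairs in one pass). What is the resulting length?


Input: aedbdaac
Stack-based adjacent duplicate removal:
  Read 'a': push. Stack: a
  Read 'e': push. Stack: ae
  Read 'd': push. Stack: aed
  Read 'b': push. Stack: aedb
  Read 'd': push. Stack: aedbd
  Read 'a': push. Stack: aedbda
  Read 'a': matches stack top 'a' => pop. Stack: aedbd
  Read 'c': push. Stack: aedbdc
Final stack: "aedbdc" (length 6)

6


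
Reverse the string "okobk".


Input: okobk
Reading characters right to left:
  Position 4: 'k'
  Position 3: 'b'
  Position 2: 'o'
  Position 1: 'k'
  Position 0: 'o'
Reversed: kboko

kboko


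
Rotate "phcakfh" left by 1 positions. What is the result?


Input: "phcakfh", rotate left by 1
First 1 characters: "p"
Remaining characters: "hcakfh"
Concatenate remaining + first: "hcakfh" + "p" = "hcakfhp"

hcakfhp


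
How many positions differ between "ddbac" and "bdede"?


Comparing "ddbac" and "bdede" position by position:
  Position 0: 'd' vs 'b' => DIFFER
  Position 1: 'd' vs 'd' => same
  Position 2: 'b' vs 'e' => DIFFER
  Position 3: 'a' vs 'd' => DIFFER
  Position 4: 'c' vs 'e' => DIFFER
Positions that differ: 4

4


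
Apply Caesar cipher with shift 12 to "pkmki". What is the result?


Caesar cipher: shift "pkmki" by 12
  'p' (pos 15) + 12 = pos 1 = 'b'
  'k' (pos 10) + 12 = pos 22 = 'w'
  'm' (pos 12) + 12 = pos 24 = 'y'
  'k' (pos 10) + 12 = pos 22 = 'w'
  'i' (pos 8) + 12 = pos 20 = 'u'
Result: bwywu

bwywu


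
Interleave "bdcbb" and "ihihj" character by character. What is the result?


Interleaving "bdcbb" and "ihihj":
  Position 0: 'b' from first, 'i' from second => "bi"
  Position 1: 'd' from first, 'h' from second => "dh"
  Position 2: 'c' from first, 'i' from second => "ci"
  Position 3: 'b' from first, 'h' from second => "bh"
  Position 4: 'b' from first, 'j' from second => "bj"
Result: bidhcibhbj

bidhcibhbj


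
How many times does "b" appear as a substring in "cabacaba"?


Searching for "b" in "cabacaba"
Scanning each position:
  Position 0: "c" => no
  Position 1: "a" => no
  Position 2: "b" => MATCH
  Position 3: "a" => no
  Position 4: "c" => no
  Position 5: "a" => no
  Position 6: "b" => MATCH
  Position 7: "a" => no
Total occurrences: 2

2


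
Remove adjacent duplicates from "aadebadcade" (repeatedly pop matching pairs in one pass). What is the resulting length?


Input: aadebadcade
Stack-based adjacent duplicate removal:
  Read 'a': push. Stack: a
  Read 'a': matches stack top 'a' => pop. Stack: (empty)
  Read 'd': push. Stack: d
  Read 'e': push. Stack: de
  Read 'b': push. Stack: deb
  Read 'a': push. Stack: deba
  Read 'd': push. Stack: debad
  Read 'c': push. Stack: debadc
  Read 'a': push. Stack: debadca
  Read 'd': push. Stack: debadcad
  Read 'e': push. Stack: debadcade
Final stack: "debadcade" (length 9)

9


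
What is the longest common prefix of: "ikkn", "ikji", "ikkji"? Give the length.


Words: ikkn, ikji, ikkji
  Position 0: all 'i' => match
  Position 1: all 'k' => match
  Position 2: ('k', 'j', 'k') => mismatch, stop
LCP = "ik" (length 2)

2


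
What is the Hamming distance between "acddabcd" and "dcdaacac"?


Comparing "acddabcd" and "dcdaacac" position by position:
  Position 0: 'a' vs 'd' => differ
  Position 1: 'c' vs 'c' => same
  Position 2: 'd' vs 'd' => same
  Position 3: 'd' vs 'a' => differ
  Position 4: 'a' vs 'a' => same
  Position 5: 'b' vs 'c' => differ
  Position 6: 'c' vs 'a' => differ
  Position 7: 'd' vs 'c' => differ
Total differences (Hamming distance): 5

5


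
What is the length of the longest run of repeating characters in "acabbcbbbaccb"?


Input: "acabbcbbbaccb"
Scanning for longest run:
  Position 1 ('c'): new char, reset run to 1
  Position 2 ('a'): new char, reset run to 1
  Position 3 ('b'): new char, reset run to 1
  Position 4 ('b'): continues run of 'b', length=2
  Position 5 ('c'): new char, reset run to 1
  Position 6 ('b'): new char, reset run to 1
  Position 7 ('b'): continues run of 'b', length=2
  Position 8 ('b'): continues run of 'b', length=3
  Position 9 ('a'): new char, reset run to 1
  Position 10 ('c'): new char, reset run to 1
  Position 11 ('c'): continues run of 'c', length=2
  Position 12 ('b'): new char, reset run to 1
Longest run: 'b' with length 3

3


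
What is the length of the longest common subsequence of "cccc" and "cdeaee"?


LCS of "cccc" and "cdeaee"
DP table:
           c    d    e    a    e    e
      0    0    0    0    0    0    0
  c   0    1    1    1    1    1    1
  c   0    1    1    1    1    1    1
  c   0    1    1    1    1    1    1
  c   0    1    1    1    1    1    1
LCS length = dp[4][6] = 1

1


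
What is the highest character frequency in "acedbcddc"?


Input: acedbcddc
Character counts:
  'a': 1
  'b': 1
  'c': 3
  'd': 3
  'e': 1
Maximum frequency: 3

3


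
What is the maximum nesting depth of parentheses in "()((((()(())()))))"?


Input: "()((((()(())()))))"
Tracking depth:
  Position 0 '(': depth becomes 1
  Position 1 ')': depth becomes 0
  Position 2 '(': depth becomes 1
  Position 3 '(': depth becomes 2
  Position 4 '(': depth becomes 3
  Position 5 '(': depth becomes 4
  Position 6 '(': depth becomes 5
  Position 7 ')': depth becomes 4
  Position 8 '(': depth becomes 5
  Position 9 '(': depth becomes 6
  Position 10 ')': depth becomes 5
  Position 11 ')': depth becomes 4
  Position 12 '(': depth becomes 5
  Position 13 ')': depth becomes 4
  Position 14 ')': depth becomes 3
  Position 15 ')': depth becomes 2
  Position 16 ')': depth becomes 1
  Position 17 ')': depth becomes 0
Maximum depth reached: 6

6


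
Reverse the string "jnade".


Input: jnade
Reading characters right to left:
  Position 4: 'e'
  Position 3: 'd'
  Position 2: 'a'
  Position 1: 'n'
  Position 0: 'j'
Reversed: edanj

edanj


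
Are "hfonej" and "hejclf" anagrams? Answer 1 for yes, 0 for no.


Strings: "hfonej", "hejclf"
Sorted first:  efhjno
Sorted second: cefhjl
Differ at position 0: 'e' vs 'c' => not anagrams

0


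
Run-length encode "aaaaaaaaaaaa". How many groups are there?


Input: aaaaaaaaaaaa
Scanning for consecutive runs:
  Group 1: 'a' x 12 (positions 0-11)
Total groups: 1

1


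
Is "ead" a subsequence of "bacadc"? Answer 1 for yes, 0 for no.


Check if "ead" is a subsequence of "bacadc"
Greedy scan:
  Position 0 ('b'): no match needed
  Position 1 ('a'): no match needed
  Position 2 ('c'): no match needed
  Position 3 ('a'): no match needed
  Position 4 ('d'): no match needed
  Position 5 ('c'): no match needed
Only matched 0/3 characters => not a subsequence

0


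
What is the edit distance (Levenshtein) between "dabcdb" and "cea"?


Computing edit distance: "dabcdb" -> "cea"
DP table:
           c    e    a
      0    1    2    3
  d   1    1    2    3
  a   2    2    2    2
  b   3    3    3    3
  c   4    3    4    4
  d   5    4    4    5
  b   6    5    5    5
Edit distance = dp[6][3] = 5

5


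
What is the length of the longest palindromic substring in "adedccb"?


Input: "adedccb"
Checking substrings for palindromes:
  [1:4] "ded" (len 3) => palindrome
  [4:6] "cc" (len 2) => palindrome
Longest palindromic substring: "ded" with length 3

3


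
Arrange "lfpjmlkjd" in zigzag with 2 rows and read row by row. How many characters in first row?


Zigzag "lfpjmlkjd" into 2 rows:
Placing characters:
  'l' => row 0
  'f' => row 1
  'p' => row 0
  'j' => row 1
  'm' => row 0
  'l' => row 1
  'k' => row 0
  'j' => row 1
  'd' => row 0
Rows:
  Row 0: "lpmkd"
  Row 1: "fjlj"
First row length: 5

5


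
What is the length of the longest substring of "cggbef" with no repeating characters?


Input: "cggbef"
Sliding window (track last position of each char):
  Position 0 ('c'): window [0,0] length 1 -- new best
  Position 1 ('g'): window [0,1] length 2 -- new best
  Position 2 ('g'): repeat (last at 1), move window start to 2
  Position 2 ('g'): window [2,2] length 1
  Position 3 ('b'): window [2,3] length 2
  Position 4 ('e'): window [2,4] length 3 -- new best
  Position 5 ('f'): window [2,5] length 4 -- new best
Longest substring with no repeats: "gbef" with length 4

4


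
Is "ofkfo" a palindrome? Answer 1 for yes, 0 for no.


Input: ofkfo
Reversed: ofkfo
  Compare pos 0 ('o') with pos 4 ('o'): match
  Compare pos 1 ('f') with pos 3 ('f'): match
Result: palindrome

1


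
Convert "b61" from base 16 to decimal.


Input: "b61" in base 16
Positional expansion:
  Digit 'b' (value 11) x 16^2 = 2816
  Digit '6' (value 6) x 16^1 = 96
  Digit '1' (value 1) x 16^0 = 1
Sum = 2913

2913


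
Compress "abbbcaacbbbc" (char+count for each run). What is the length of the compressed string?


Input: abbbcaacbbbc
Runs:
  'a' x 1 => "a1"
  'b' x 3 => "b3"
  'c' x 1 => "c1"
  'a' x 2 => "a2"
  'c' x 1 => "c1"
  'b' x 3 => "b3"
  'c' x 1 => "c1"
Compressed: "a1b3c1a2c1b3c1"
Compressed length: 14

14


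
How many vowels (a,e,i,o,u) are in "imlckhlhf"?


Input: imlckhlhf
Checking each character:
  'i' at position 0: vowel (running total: 1)
  'm' at position 1: consonant
  'l' at position 2: consonant
  'c' at position 3: consonant
  'k' at position 4: consonant
  'h' at position 5: consonant
  'l' at position 6: consonant
  'h' at position 7: consonant
  'f' at position 8: consonant
Total vowels: 1

1


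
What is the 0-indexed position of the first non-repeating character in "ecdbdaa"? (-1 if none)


Input: ecdbdaa
Character frequencies:
  'a': 2
  'b': 1
  'c': 1
  'd': 2
  'e': 1
Scanning left to right for freq == 1:
  Position 0 ('e'): unique! => answer = 0

0


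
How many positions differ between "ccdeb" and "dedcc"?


Comparing "ccdeb" and "dedcc" position by position:
  Position 0: 'c' vs 'd' => DIFFER
  Position 1: 'c' vs 'e' => DIFFER
  Position 2: 'd' vs 'd' => same
  Position 3: 'e' vs 'c' => DIFFER
  Position 4: 'b' vs 'c' => DIFFER
Positions that differ: 4

4


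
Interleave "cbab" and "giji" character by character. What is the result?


Interleaving "cbab" and "giji":
  Position 0: 'c' from first, 'g' from second => "cg"
  Position 1: 'b' from first, 'i' from second => "bi"
  Position 2: 'a' from first, 'j' from second => "aj"
  Position 3: 'b' from first, 'i' from second => "bi"
Result: cgbiajbi

cgbiajbi


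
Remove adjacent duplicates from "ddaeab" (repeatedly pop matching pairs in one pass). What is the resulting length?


Input: ddaeab
Stack-based adjacent duplicate removal:
  Read 'd': push. Stack: d
  Read 'd': matches stack top 'd' => pop. Stack: (empty)
  Read 'a': push. Stack: a
  Read 'e': push. Stack: ae
  Read 'a': push. Stack: aea
  Read 'b': push. Stack: aeab
Final stack: "aeab" (length 4)

4


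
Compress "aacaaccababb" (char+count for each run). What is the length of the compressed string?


Input: aacaaccababb
Runs:
  'a' x 2 => "a2"
  'c' x 1 => "c1"
  'a' x 2 => "a2"
  'c' x 2 => "c2"
  'a' x 1 => "a1"
  'b' x 1 => "b1"
  'a' x 1 => "a1"
  'b' x 2 => "b2"
Compressed: "a2c1a2c2a1b1a1b2"
Compressed length: 16

16


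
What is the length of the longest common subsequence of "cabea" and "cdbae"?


LCS of "cabea" and "cdbae"
DP table:
           c    d    b    a    e
      0    0    0    0    0    0
  c   0    1    1    1    1    1
  a   0    1    1    1    2    2
  b   0    1    1    2    2    2
  e   0    1    1    2    2    3
  a   0    1    1    2    3    3
LCS length = dp[5][5] = 3

3


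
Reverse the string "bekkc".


Input: bekkc
Reading characters right to left:
  Position 4: 'c'
  Position 3: 'k'
  Position 2: 'k'
  Position 1: 'e'
  Position 0: 'b'
Reversed: ckkeb

ckkeb


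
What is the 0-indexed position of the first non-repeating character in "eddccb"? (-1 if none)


Input: eddccb
Character frequencies:
  'b': 1
  'c': 2
  'd': 2
  'e': 1
Scanning left to right for freq == 1:
  Position 0 ('e'): unique! => answer = 0

0


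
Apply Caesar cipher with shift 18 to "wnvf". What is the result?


Caesar cipher: shift "wnvf" by 18
  'w' (pos 22) + 18 = pos 14 = 'o'
  'n' (pos 13) + 18 = pos 5 = 'f'
  'v' (pos 21) + 18 = pos 13 = 'n'
  'f' (pos 5) + 18 = pos 23 = 'x'
Result: ofnx

ofnx


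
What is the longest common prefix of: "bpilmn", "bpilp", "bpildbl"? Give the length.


Words: bpilmn, bpilp, bpildbl
  Position 0: all 'b' => match
  Position 1: all 'p' => match
  Position 2: all 'i' => match
  Position 3: all 'l' => match
  Position 4: ('m', 'p', 'd') => mismatch, stop
LCP = "bpil" (length 4)

4


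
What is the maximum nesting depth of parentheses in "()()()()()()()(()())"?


Input: "()()()()()()()(()())"
Tracking depth:
  Position 0 '(': depth becomes 1
  Position 1 ')': depth becomes 0
  Position 2 '(': depth becomes 1
  Position 3 ')': depth becomes 0
  Position 4 '(': depth becomes 1
  Position 5 ')': depth becomes 0
  Position 6 '(': depth becomes 1
  Position 7 ')': depth becomes 0
  Position 8 '(': depth becomes 1
  Position 9 ')': depth becomes 0
  Position 10 '(': depth becomes 1
  Position 11 ')': depth becomes 0
  Position 12 '(': depth becomes 1
  Position 13 ')': depth becomes 0
  Position 14 '(': depth becomes 1
  Position 15 '(': depth becomes 2
  Position 16 ')': depth becomes 1
  Position 17 '(': depth becomes 2
  Position 18 ')': depth becomes 1
  Position 19 ')': depth becomes 0
Maximum depth reached: 2

2


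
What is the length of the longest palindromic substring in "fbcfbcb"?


Input: "fbcfbcb"
Checking substrings for palindromes:
  [4:7] "bcb" (len 3) => palindrome
Longest palindromic substring: "bcb" with length 3

3


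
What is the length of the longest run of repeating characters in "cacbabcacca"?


Input: "cacbabcacca"
Scanning for longest run:
  Position 1 ('a'): new char, reset run to 1
  Position 2 ('c'): new char, reset run to 1
  Position 3 ('b'): new char, reset run to 1
  Position 4 ('a'): new char, reset run to 1
  Position 5 ('b'): new char, reset run to 1
  Position 6 ('c'): new char, reset run to 1
  Position 7 ('a'): new char, reset run to 1
  Position 8 ('c'): new char, reset run to 1
  Position 9 ('c'): continues run of 'c', length=2
  Position 10 ('a'): new char, reset run to 1
Longest run: 'c' with length 2

2


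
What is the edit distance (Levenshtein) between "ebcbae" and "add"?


Computing edit distance: "ebcbae" -> "add"
DP table:
           a    d    d
      0    1    2    3
  e   1    1    2    3
  b   2    2    2    3
  c   3    3    3    3
  b   4    4    4    4
  a   5    4    5    5
  e   6    5    5    6
Edit distance = dp[6][3] = 6

6


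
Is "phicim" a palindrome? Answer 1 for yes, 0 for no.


Input: phicim
Reversed: micihp
  Compare pos 0 ('p') with pos 5 ('m'): MISMATCH
  Compare pos 1 ('h') with pos 4 ('i'): MISMATCH
  Compare pos 2 ('i') with pos 3 ('c'): MISMATCH
Result: not a palindrome

0


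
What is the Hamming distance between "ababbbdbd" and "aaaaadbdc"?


Comparing "ababbbdbd" and "aaaaadbdc" position by position:
  Position 0: 'a' vs 'a' => same
  Position 1: 'b' vs 'a' => differ
  Position 2: 'a' vs 'a' => same
  Position 3: 'b' vs 'a' => differ
  Position 4: 'b' vs 'a' => differ
  Position 5: 'b' vs 'd' => differ
  Position 6: 'd' vs 'b' => differ
  Position 7: 'b' vs 'd' => differ
  Position 8: 'd' vs 'c' => differ
Total differences (Hamming distance): 7

7


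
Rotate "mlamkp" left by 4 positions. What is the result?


Input: "mlamkp", rotate left by 4
First 4 characters: "mlam"
Remaining characters: "kp"
Concatenate remaining + first: "kp" + "mlam" = "kpmlam"

kpmlam


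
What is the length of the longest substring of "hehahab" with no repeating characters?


Input: "hehahab"
Sliding window (track last position of each char):
  Position 0 ('h'): window [0,0] length 1 -- new best
  Position 1 ('e'): window [0,1] length 2 -- new best
  Position 2 ('h'): repeat (last at 0), move window start to 1
  Position 2 ('h'): window [1,2] length 2
  Position 3 ('a'): window [1,3] length 3 -- new best
  Position 4 ('h'): repeat (last at 2), move window start to 3
  Position 4 ('h'): window [3,4] length 2
  Position 5 ('a'): repeat (last at 3), move window start to 4
  Position 5 ('a'): window [4,5] length 2
  Position 6 ('b'): window [4,6] length 3
Longest substring with no repeats: "eha" with length 3

3


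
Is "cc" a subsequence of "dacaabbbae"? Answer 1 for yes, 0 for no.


Check if "cc" is a subsequence of "dacaabbbae"
Greedy scan:
  Position 0 ('d'): no match needed
  Position 1 ('a'): no match needed
  Position 2 ('c'): matches sub[0] = 'c'
  Position 3 ('a'): no match needed
  Position 4 ('a'): no match needed
  Position 5 ('b'): no match needed
  Position 6 ('b'): no match needed
  Position 7 ('b'): no match needed
  Position 8 ('a'): no match needed
  Position 9 ('e'): no match needed
Only matched 1/2 characters => not a subsequence

0


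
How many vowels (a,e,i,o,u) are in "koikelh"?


Input: koikelh
Checking each character:
  'k' at position 0: consonant
  'o' at position 1: vowel (running total: 1)
  'i' at position 2: vowel (running total: 2)
  'k' at position 3: consonant
  'e' at position 4: vowel (running total: 3)
  'l' at position 5: consonant
  'h' at position 6: consonant
Total vowels: 3

3


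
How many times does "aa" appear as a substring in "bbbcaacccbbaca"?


Searching for "aa" in "bbbcaacccbbaca"
Scanning each position:
  Position 0: "bb" => no
  Position 1: "bb" => no
  Position 2: "bc" => no
  Position 3: "ca" => no
  Position 4: "aa" => MATCH
  Position 5: "ac" => no
  Position 6: "cc" => no
  Position 7: "cc" => no
  Position 8: "cb" => no
  Position 9: "bb" => no
  Position 10: "ba" => no
  Position 11: "ac" => no
  Position 12: "ca" => no
Total occurrences: 1

1


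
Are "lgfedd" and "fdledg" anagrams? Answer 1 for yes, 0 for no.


Strings: "lgfedd", "fdledg"
Sorted first:  ddefgl
Sorted second: ddefgl
Sorted forms match => anagrams

1


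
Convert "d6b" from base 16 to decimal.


Input: "d6b" in base 16
Positional expansion:
  Digit 'd' (value 13) x 16^2 = 3328
  Digit '6' (value 6) x 16^1 = 96
  Digit 'b' (value 11) x 16^0 = 11
Sum = 3435

3435


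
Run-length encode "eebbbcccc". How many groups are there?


Input: eebbbcccc
Scanning for consecutive runs:
  Group 1: 'e' x 2 (positions 0-1)
  Group 2: 'b' x 3 (positions 2-4)
  Group 3: 'c' x 4 (positions 5-8)
Total groups: 3

3


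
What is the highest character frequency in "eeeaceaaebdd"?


Input: eeeaceaaebdd
Character counts:
  'a': 3
  'b': 1
  'c': 1
  'd': 2
  'e': 5
Maximum frequency: 5

5


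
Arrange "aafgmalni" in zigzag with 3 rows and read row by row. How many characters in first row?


Zigzag "aafgmalni" into 3 rows:
Placing characters:
  'a' => row 0
  'a' => row 1
  'f' => row 2
  'g' => row 1
  'm' => row 0
  'a' => row 1
  'l' => row 2
  'n' => row 1
  'i' => row 0
Rows:
  Row 0: "ami"
  Row 1: "agan"
  Row 2: "fl"
First row length: 3

3


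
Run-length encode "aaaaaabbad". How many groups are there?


Input: aaaaaabbad
Scanning for consecutive runs:
  Group 1: 'a' x 6 (positions 0-5)
  Group 2: 'b' x 2 (positions 6-7)
  Group 3: 'a' x 1 (positions 8-8)
  Group 4: 'd' x 1 (positions 9-9)
Total groups: 4

4


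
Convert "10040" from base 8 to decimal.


Input: "10040" in base 8
Positional expansion:
  Digit '1' (value 1) x 8^4 = 4096
  Digit '0' (value 0) x 8^3 = 0
  Digit '0' (value 0) x 8^2 = 0
  Digit '4' (value 4) x 8^1 = 32
  Digit '0' (value 0) x 8^0 = 0
Sum = 4128

4128


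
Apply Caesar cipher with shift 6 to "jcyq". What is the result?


Caesar cipher: shift "jcyq" by 6
  'j' (pos 9) + 6 = pos 15 = 'p'
  'c' (pos 2) + 6 = pos 8 = 'i'
  'y' (pos 24) + 6 = pos 4 = 'e'
  'q' (pos 16) + 6 = pos 22 = 'w'
Result: piew

piew


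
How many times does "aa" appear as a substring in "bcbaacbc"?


Searching for "aa" in "bcbaacbc"
Scanning each position:
  Position 0: "bc" => no
  Position 1: "cb" => no
  Position 2: "ba" => no
  Position 3: "aa" => MATCH
  Position 4: "ac" => no
  Position 5: "cb" => no
  Position 6: "bc" => no
Total occurrences: 1

1


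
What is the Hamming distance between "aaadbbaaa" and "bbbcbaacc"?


Comparing "aaadbbaaa" and "bbbcbaacc" position by position:
  Position 0: 'a' vs 'b' => differ
  Position 1: 'a' vs 'b' => differ
  Position 2: 'a' vs 'b' => differ
  Position 3: 'd' vs 'c' => differ
  Position 4: 'b' vs 'b' => same
  Position 5: 'b' vs 'a' => differ
  Position 6: 'a' vs 'a' => same
  Position 7: 'a' vs 'c' => differ
  Position 8: 'a' vs 'c' => differ
Total differences (Hamming distance): 7

7


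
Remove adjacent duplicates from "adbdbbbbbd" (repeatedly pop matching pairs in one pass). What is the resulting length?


Input: adbdbbbbbd
Stack-based adjacent duplicate removal:
  Read 'a': push. Stack: a
  Read 'd': push. Stack: ad
  Read 'b': push. Stack: adb
  Read 'd': push. Stack: adbd
  Read 'b': push. Stack: adbdb
  Read 'b': matches stack top 'b' => pop. Stack: adbd
  Read 'b': push. Stack: adbdb
  Read 'b': matches stack top 'b' => pop. Stack: adbd
  Read 'b': push. Stack: adbdb
  Read 'd': push. Stack: adbdbd
Final stack: "adbdbd" (length 6)

6


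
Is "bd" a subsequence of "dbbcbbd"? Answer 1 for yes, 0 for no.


Check if "bd" is a subsequence of "dbbcbbd"
Greedy scan:
  Position 0 ('d'): no match needed
  Position 1 ('b'): matches sub[0] = 'b'
  Position 2 ('b'): no match needed
  Position 3 ('c'): no match needed
  Position 4 ('b'): no match needed
  Position 5 ('b'): no match needed
  Position 6 ('d'): matches sub[1] = 'd'
All 2 characters matched => is a subsequence

1


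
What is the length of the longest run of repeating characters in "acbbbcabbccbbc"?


Input: "acbbbcabbccbbc"
Scanning for longest run:
  Position 1 ('c'): new char, reset run to 1
  Position 2 ('b'): new char, reset run to 1
  Position 3 ('b'): continues run of 'b', length=2
  Position 4 ('b'): continues run of 'b', length=3
  Position 5 ('c'): new char, reset run to 1
  Position 6 ('a'): new char, reset run to 1
  Position 7 ('b'): new char, reset run to 1
  Position 8 ('b'): continues run of 'b', length=2
  Position 9 ('c'): new char, reset run to 1
  Position 10 ('c'): continues run of 'c', length=2
  Position 11 ('b'): new char, reset run to 1
  Position 12 ('b'): continues run of 'b', length=2
  Position 13 ('c'): new char, reset run to 1
Longest run: 'b' with length 3

3


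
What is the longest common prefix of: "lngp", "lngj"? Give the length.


Words: lngp, lngj
  Position 0: all 'l' => match
  Position 1: all 'n' => match
  Position 2: all 'g' => match
  Position 3: ('p', 'j') => mismatch, stop
LCP = "lng" (length 3)

3
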